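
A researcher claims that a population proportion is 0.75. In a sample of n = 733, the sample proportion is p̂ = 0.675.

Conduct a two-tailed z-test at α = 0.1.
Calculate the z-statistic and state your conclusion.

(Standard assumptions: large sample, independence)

H₀: p = 0.75, H₁: p ≠ 0.75
Standard error: SE = √(p₀(1-p₀)/n) = √(0.75×0.25/733) = 0.015994
z-statistic: z = (p̂ - p₀)/SE = (0.675 - 0.75)/0.015994 = -4.6893
Critical value: z_0.05 = ±1.645
p-value < 0.0001
Decision: reject H₀ at α = 0.1

Answer: z = -4.6893, reject H₀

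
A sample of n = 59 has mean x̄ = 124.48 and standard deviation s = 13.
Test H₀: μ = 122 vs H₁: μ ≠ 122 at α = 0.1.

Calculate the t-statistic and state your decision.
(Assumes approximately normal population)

df = n - 1 = 58
SE = s/√n = 13/√59 = 1.6925
t = (x̄ - μ₀)/SE = (124.48 - 122)/1.6925 = 1.4653
Critical value: t_{0.05,58} = ±1.672
p-value ≈ 0.1482
Decision: fail to reject H₀

Answer: t = 1.4653, fail to reject H₀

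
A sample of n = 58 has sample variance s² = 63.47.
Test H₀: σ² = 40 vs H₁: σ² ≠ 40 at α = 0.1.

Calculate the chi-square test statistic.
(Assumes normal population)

df = n - 1 = 57
χ² = (n-1)s²/σ₀² = 57×63.47/40 = 90.4447
Critical values: χ²_{0.95,57} = 40.646, χ²_{0.05,57} = 75.624
Rejection region: χ² < 40.646 or χ² > 75.624
Decision: reject H₀

Answer: χ² = 90.4447, reject H₀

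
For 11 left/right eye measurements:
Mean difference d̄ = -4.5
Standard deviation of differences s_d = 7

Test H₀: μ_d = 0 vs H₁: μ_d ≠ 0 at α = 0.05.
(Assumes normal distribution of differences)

df = n - 1 = 10
SE = s_d/√n = 7/√11 = 2.1106
t = d̄/SE = -4.5/2.1106 = -2.1321
Critical value: t_{0.025,10} = ±2.228
p-value ≈ 0.0588
Decision: fail to reject H₀

Answer: t = -2.1321, fail to reject H₀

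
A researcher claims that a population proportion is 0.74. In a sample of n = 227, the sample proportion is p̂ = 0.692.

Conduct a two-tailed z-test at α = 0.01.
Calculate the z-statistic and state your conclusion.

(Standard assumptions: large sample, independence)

H₀: p = 0.74, H₁: p ≠ 0.74
Standard error: SE = √(p₀(1-p₀)/n) = √(0.74×0.26/227) = 0.029113
z-statistic: z = (p̂ - p₀)/SE = (0.692 - 0.74)/0.029113 = -1.6487
Critical value: z_0.005 = ±2.576
p-value = 0.0992
Decision: fail to reject H₀ at α = 0.01

Answer: z = -1.6487, fail to reject H₀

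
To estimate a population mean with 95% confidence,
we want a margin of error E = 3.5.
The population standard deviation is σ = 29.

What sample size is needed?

z_0.025 = 1.960
n = (z×σ/E)² = (1.960×29/3.5)²
n = 263.7376
Round up: n = 264

Answer: n = 264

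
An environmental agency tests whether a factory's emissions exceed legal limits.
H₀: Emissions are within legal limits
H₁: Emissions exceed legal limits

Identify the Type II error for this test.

A Type I error (probability α) occurs when we reject a true H₀.
A Type II error (probability β) occurs when we fail to reject a false H₀.

Answer: Failing to cite a factory whose emissions actually exceed the limit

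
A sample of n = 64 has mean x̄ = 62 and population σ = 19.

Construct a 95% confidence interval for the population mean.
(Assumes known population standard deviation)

Answer: (57.3450, 66.6550)

Derivation:
Confidence level: 95%, α = 0.05
z_0.025 = 1.960
SE = σ/√n = 19/√64 = 2.3750
Margin of error = 1.960 × 2.3750 = 4.6550
CI: x̄ ± margin = 62 ± 4.6550
CI: (57.3450, 66.6550)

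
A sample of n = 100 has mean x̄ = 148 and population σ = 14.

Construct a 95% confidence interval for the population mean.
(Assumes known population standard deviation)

Confidence level: 95%, α = 0.05
z_0.025 = 1.960
SE = σ/√n = 14/√100 = 1.4000
Margin of error = 1.960 × 1.4000 = 2.7440
CI: x̄ ± margin = 148 ± 2.7440
CI: (145.2560, 150.7440)

Answer: (145.2560, 150.7440)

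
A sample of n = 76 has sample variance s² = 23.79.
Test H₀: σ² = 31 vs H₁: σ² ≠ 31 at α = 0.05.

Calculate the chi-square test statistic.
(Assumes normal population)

df = n - 1 = 75
χ² = (n-1)s²/σ₀² = 75×23.79/31 = 57.5565
Critical values: χ²_{0.975,75} = 52.942, χ²_{0.025,75} = 100.839
Rejection region: χ² < 52.942 or χ² > 100.839
Decision: fail to reject H₀

Answer: χ² = 57.5565, fail to reject H₀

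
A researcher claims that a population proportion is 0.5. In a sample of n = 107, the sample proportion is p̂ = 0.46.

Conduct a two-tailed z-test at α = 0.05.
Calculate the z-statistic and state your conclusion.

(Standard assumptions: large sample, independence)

H₀: p = 0.5, H₁: p ≠ 0.5
Standard error: SE = √(p₀(1-p₀)/n) = √(0.5×0.5/107) = 0.048337
z-statistic: z = (p̂ - p₀)/SE = (0.46 - 0.5)/0.048337 = -0.8275
Critical value: z_0.025 = ±1.960
p-value = 0.4080
Decision: fail to reject H₀ at α = 0.05

Answer: z = -0.8275, fail to reject H₀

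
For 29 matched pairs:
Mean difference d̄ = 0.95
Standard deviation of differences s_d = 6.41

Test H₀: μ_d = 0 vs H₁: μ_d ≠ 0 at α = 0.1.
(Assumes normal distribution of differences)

Answer: t = 0.7981, fail to reject H₀

Derivation:
df = n - 1 = 28
SE = s_d/√n = 6.41/√29 = 1.1903
t = d̄/SE = 0.95/1.1903 = 0.7981
Critical value: t_{0.05,28} = ±1.701
p-value ≈ 0.4315
Decision: fail to reject H₀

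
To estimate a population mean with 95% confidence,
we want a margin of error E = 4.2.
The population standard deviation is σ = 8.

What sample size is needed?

Answer: n = 14

Derivation:
z_0.025 = 1.960
n = (z×σ/E)² = (1.960×8/4.2)²
n = 13.9378
Round up: n = 14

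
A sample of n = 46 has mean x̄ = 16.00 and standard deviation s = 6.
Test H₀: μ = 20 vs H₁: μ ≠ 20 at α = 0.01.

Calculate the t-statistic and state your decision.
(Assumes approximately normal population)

Answer: t = -4.5213, reject H₀

Derivation:
df = n - 1 = 45
SE = s/√n = 6/√46 = 0.8847
t = (x̄ - μ₀)/SE = (16.00 - 20)/0.8847 = -4.5213
Critical value: t_{0.005,45} = ±2.690
p-value < 0.0001
Decision: reject H₀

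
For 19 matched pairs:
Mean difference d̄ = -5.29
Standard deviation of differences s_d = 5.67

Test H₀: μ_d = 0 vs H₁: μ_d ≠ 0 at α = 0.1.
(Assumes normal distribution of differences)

df = n - 1 = 18
SE = s_d/√n = 5.67/√19 = 1.3008
t = d̄/SE = -5.29/1.3008 = -4.0667
Critical value: t_{0.05,18} = ±1.734
p-value ≈ 0.0007
Decision: reject H₀

Answer: t = -4.0667, reject H₀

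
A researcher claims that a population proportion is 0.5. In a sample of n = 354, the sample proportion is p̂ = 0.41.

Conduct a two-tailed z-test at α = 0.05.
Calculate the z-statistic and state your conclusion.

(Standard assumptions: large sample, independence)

Answer: z = -3.3866, reject H₀

Derivation:
H₀: p = 0.5, H₁: p ≠ 0.5
Standard error: SE = √(p₀(1-p₀)/n) = √(0.5×0.5/354) = 0.026575
z-statistic: z = (p̂ - p₀)/SE = (0.41 - 0.5)/0.026575 = -3.3866
Critical value: z_0.025 = ±1.960
p-value = 0.0007
Decision: reject H₀ at α = 0.05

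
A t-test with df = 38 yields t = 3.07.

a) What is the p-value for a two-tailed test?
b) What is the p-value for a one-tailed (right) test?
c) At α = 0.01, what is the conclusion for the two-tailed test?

Using t-distribution with df = 38:
a) Two-tailed: p = 2×P(T > 3.07) = 0.0039
b) One-tailed: p = P(T > 3.07) = 0.0020
c) 0.0039 < 0.01, reject H₀

Answer: a) 0.0039, b) 0.0020, c) reject H₀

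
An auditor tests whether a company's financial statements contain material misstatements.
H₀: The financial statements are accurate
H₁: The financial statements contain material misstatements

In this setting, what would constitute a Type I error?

Answer: Concluding the statements are misstated when they are actually accurate

Derivation:
Type I error (α): Rejecting H₀ when H₀ is true
Type II error (β): Failing to reject H₀ when H₁ is true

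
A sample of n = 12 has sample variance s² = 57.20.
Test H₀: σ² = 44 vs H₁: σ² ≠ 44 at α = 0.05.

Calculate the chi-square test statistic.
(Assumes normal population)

df = n - 1 = 11
χ² = (n-1)s²/σ₀² = 11×57.20/44 = 14.3000
Critical values: χ²_{0.975,11} = 3.816, χ²_{0.025,11} = 21.920
Rejection region: χ² < 3.816 or χ² > 21.920
Decision: fail to reject H₀

Answer: χ² = 14.3000, fail to reject H₀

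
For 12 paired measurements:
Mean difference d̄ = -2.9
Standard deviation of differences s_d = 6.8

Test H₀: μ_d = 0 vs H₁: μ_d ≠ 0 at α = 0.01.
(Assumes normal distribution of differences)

Answer: t = -1.4773, fail to reject H₀

Derivation:
df = n - 1 = 11
SE = s_d/√n = 6.8/√12 = 1.9630
t = d̄/SE = -2.9/1.9630 = -1.4773
Critical value: t_{0.005,11} = ±3.106
p-value ≈ 0.1676
Decision: fail to reject H₀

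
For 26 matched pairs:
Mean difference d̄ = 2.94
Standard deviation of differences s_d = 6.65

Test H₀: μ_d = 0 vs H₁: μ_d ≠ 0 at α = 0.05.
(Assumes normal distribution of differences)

df = n - 1 = 25
SE = s_d/√n = 6.65/√26 = 1.3042
t = d̄/SE = 2.94/1.3042 = 2.2543
Critical value: t_{0.025,25} = ±2.060
p-value ≈ 0.0332
Decision: reject H₀

Answer: t = 2.2543, reject H₀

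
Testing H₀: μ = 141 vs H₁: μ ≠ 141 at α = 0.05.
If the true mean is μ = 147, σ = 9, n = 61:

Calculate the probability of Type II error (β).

Answer: β ≈ 0.0006

Derivation:
SE = σ/√n = 9/√61 = 1.1523
Critical values: μ₀ ± z_0.025×SE = 141 ± 1.960×1.1523
Acceptance region: (138.7415, 143.2585)
Under H₁ (μ = 147): z_high = (143.2585 - 147)/1.1523 = -3.2470, z_low = (138.7415 - 147)/1.1523 = -7.1670
β = P(not reject | H₁) = Φ(-3.2470) - Φ(-7.1670) ≈ 0.0006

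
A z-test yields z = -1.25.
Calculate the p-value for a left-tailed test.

Answer: p-value ≈ 0.1056

Derivation:
For z = -1.25:
p = P(Z < -1.25) = Φ(-1.25) = 0.1056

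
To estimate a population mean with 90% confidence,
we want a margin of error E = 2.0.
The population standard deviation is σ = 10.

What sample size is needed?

Answer: n = 68

Derivation:
z_0.05 = 1.645
n = (z×σ/E)² = (1.645×10/2.0)²
n = 67.6506
Round up: n = 68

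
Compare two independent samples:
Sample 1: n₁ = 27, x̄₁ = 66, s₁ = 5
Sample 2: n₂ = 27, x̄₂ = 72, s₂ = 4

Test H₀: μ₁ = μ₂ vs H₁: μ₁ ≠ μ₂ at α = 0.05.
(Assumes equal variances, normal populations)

Answer: t = -4.8689, reject H₀

Derivation:
Pooled variance: s²_p = [26×5² + 26×4²]/(52) = 20.5000
s_p = 4.5277
SE = s_p×√(1/n₁ + 1/n₂) = 4.5277×√(1/27 + 1/27) = 1.2323
t = (x̄₁ - x̄₂)/SE = (66 - 72)/1.2323 = -4.8689
df = 52, t-critical = ±2.007
Decision: reject H₀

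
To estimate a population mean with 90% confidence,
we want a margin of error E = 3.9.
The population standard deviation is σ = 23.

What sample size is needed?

Answer: n = 95

Derivation:
z_0.05 = 1.645
n = (z×σ/E)² = (1.645×23/3.9)²
n = 94.1149
Round up: n = 95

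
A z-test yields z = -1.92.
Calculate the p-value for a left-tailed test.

For z = -1.92:
p = P(Z < -1.92) = Φ(-1.92) = 0.0274

Answer: p-value ≈ 0.0274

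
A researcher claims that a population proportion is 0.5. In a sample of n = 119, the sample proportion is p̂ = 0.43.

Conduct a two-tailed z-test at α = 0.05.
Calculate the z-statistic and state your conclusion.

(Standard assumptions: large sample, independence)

H₀: p = 0.5, H₁: p ≠ 0.5
Standard error: SE = √(p₀(1-p₀)/n) = √(0.5×0.5/119) = 0.045835
z-statistic: z = (p̂ - p₀)/SE = (0.43 - 0.5)/0.045835 = -1.5272
Critical value: z_0.025 = ±1.960
p-value = 0.1267
Decision: fail to reject H₀ at α = 0.05

Answer: z = -1.5272, fail to reject H₀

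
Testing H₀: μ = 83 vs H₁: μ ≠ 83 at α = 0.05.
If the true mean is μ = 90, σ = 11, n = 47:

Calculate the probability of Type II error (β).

Answer: β ≈ 0.0081

Derivation:
SE = σ/√n = 11/√47 = 1.6045
Critical values: μ₀ ± z_0.025×SE = 83 ± 1.960×1.6045
Acceptance region: (79.8552, 86.1448)
Under H₁ (μ = 90): z_high = (86.1448 - 90)/1.6045 = -2.4027, z_low = (79.8552 - 90)/1.6045 = -6.3227
β = P(not reject | H₁) = Φ(-2.4027) - Φ(-6.3227) ≈ 0.0081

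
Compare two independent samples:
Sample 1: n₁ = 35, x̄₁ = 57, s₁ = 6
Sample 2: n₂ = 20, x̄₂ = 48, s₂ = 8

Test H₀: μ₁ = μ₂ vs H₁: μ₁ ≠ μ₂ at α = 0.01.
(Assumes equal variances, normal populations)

Answer: t = 4.7321, reject H₀

Derivation:
Pooled variance: s²_p = [34×6² + 19×8²]/(53) = 46.0377
s_p = 6.7851
SE = s_p×√(1/n₁ + 1/n₂) = 6.7851×√(1/35 + 1/20) = 1.9019
t = (x̄₁ - x̄₂)/SE = (57 - 48)/1.9019 = 4.7321
df = 53, t-critical = ±2.672
Decision: reject H₀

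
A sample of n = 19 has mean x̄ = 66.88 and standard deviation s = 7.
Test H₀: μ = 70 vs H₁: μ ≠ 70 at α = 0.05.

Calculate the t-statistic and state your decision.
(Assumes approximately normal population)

df = n - 1 = 18
SE = s/√n = 7/√19 = 1.6059
t = (x̄ - μ₀)/SE = (66.88 - 70)/1.6059 = -1.9428
Critical value: t_{0.025,18} = ±2.101
p-value ≈ 0.0679
Decision: fail to reject H₀

Answer: t = -1.9428, fail to reject H₀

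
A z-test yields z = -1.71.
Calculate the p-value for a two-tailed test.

For z = -1.71:
p = 2×P(Z > |-1.71|) = 2×(1 - Φ(1.71)) = 0.0873

Answer: p-value ≈ 0.0873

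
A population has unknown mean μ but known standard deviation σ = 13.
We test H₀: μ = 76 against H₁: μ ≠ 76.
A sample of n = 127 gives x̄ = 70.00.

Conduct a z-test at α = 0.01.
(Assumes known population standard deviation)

Standard error: SE = σ/√n = 13/√127 = 1.1536
z-statistic: z = (x̄ - μ₀)/SE = (70.00 - 76)/1.1536 = -5.2011
Critical value: ±2.576
p-value < 0.0001
Decision: reject H₀

Answer: z = -5.2011, reject H₀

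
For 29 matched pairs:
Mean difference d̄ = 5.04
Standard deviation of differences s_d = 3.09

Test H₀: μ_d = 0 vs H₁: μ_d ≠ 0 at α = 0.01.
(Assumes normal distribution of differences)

Answer: t = 8.7835, reject H₀

Derivation:
df = n - 1 = 28
SE = s_d/√n = 3.09/√29 = 0.5738
t = d̄/SE = 5.04/0.5738 = 8.7835
Critical value: t_{0.005,28} = ±2.763
p-value < 0.0001
Decision: reject H₀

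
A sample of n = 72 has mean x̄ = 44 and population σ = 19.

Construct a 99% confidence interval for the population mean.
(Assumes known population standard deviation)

Answer: (38.2318, 49.7682)

Derivation:
Confidence level: 99%, α = 0.01
z_0.005 = 2.576
SE = σ/√n = 19/√72 = 2.2392
Margin of error = 2.576 × 2.2392 = 5.7682
CI: x̄ ± margin = 44 ± 5.7682
CI: (38.2318, 49.7682)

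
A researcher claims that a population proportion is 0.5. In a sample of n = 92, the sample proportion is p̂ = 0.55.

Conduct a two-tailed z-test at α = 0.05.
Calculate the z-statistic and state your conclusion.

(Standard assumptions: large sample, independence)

H₀: p = 0.5, H₁: p ≠ 0.5
Standard error: SE = √(p₀(1-p₀)/n) = √(0.5×0.5/92) = 0.052129
z-statistic: z = (p̂ - p₀)/SE = (0.55 - 0.5)/0.052129 = 0.9592
Critical value: z_0.025 = ±1.960
p-value = 0.3375
Decision: fail to reject H₀ at α = 0.05

Answer: z = 0.9592, fail to reject H₀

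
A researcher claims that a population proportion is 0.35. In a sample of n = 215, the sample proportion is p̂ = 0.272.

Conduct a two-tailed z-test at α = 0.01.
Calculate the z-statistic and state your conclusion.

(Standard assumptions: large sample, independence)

Answer: z = -2.3979, fail to reject H₀

Derivation:
H₀: p = 0.35, H₁: p ≠ 0.35
Standard error: SE = √(p₀(1-p₀)/n) = √(0.35×0.65/215) = 0.032529
z-statistic: z = (p̂ - p₀)/SE = (0.272 - 0.35)/0.032529 = -2.3979
Critical value: z_0.005 = ±2.576
p-value = 0.0165
Decision: fail to reject H₀ at α = 0.01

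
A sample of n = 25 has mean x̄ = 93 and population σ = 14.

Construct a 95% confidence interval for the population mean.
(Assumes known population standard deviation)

Answer: (87.5120, 98.4880)

Derivation:
Confidence level: 95%, α = 0.05
z_0.025 = 1.960
SE = σ/√n = 14/√25 = 2.8000
Margin of error = 1.960 × 2.8000 = 5.4880
CI: x̄ ± margin = 93 ± 5.4880
CI: (87.5120, 98.4880)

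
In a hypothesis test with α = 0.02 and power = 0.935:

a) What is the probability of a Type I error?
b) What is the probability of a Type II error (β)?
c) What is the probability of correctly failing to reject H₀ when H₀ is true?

a) Type I error probability = α = 0.02
b) Power = P(reject H₀ | H₁ true) = 1 - β = 0.935, so Type II error probability = β = 1 - Power = 0.065
c) P(fail to reject H₀ | H₀ true) = 1 - α = 0.98

Answer: a) 0.02, b) 0.065, c) 0.98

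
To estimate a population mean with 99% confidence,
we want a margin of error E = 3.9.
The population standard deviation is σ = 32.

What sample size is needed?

z_0.005 = 2.576
n = (z×σ/E)² = (2.576×32/3.9)²
n = 446.7478
Round up: n = 447

Answer: n = 447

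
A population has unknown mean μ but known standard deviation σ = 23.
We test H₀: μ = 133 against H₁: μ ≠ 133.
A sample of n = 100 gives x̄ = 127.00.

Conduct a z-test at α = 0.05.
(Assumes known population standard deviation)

Standard error: SE = σ/√n = 23/√100 = 2.3000
z-statistic: z = (x̄ - μ₀)/SE = (127.00 - 133)/2.3000 = -2.6087
Critical value: ±1.960
p-value = 0.0091
Decision: reject H₀

Answer: z = -2.6087, reject H₀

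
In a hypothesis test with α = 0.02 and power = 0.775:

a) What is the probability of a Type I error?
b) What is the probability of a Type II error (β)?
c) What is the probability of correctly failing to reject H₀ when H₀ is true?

a) Type I error probability = α = 0.02
b) Power = P(reject H₀ | H₁ true) = 1 - β = 0.775, so Type II error probability = β = 1 - Power = 0.225
c) P(fail to reject H₀ | H₀ true) = 1 - α = 0.98

Answer: a) 0.02, b) 0.225, c) 0.98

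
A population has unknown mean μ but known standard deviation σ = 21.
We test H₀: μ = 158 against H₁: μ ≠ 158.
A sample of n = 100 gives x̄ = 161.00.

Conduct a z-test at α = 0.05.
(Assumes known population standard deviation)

Answer: z = 1.4286, fail to reject H₀

Derivation:
Standard error: SE = σ/√n = 21/√100 = 2.1000
z-statistic: z = (x̄ - μ₀)/SE = (161.00 - 158)/2.1000 = 1.4286
Critical value: ±1.960
p-value = 0.1531
Decision: fail to reject H₀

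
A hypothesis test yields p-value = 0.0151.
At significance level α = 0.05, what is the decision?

Compare p-value to α:
0.0151 < 0.05
Decision: reject H₀

Answer: reject H₀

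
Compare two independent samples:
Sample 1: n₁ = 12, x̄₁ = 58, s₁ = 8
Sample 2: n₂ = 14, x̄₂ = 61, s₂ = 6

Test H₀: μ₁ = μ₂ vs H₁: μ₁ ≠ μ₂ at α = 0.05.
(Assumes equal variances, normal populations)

Pooled variance: s²_p = [11×8² + 13×6²]/(24) = 48.8333
s_p = 6.9881
SE = s_p×√(1/n₁ + 1/n₂) = 6.9881×√(1/12 + 1/14) = 2.7491
t = (x̄₁ - x̄₂)/SE = (58 - 61)/2.7491 = -1.0913
df = 24, t-critical = ±2.064
Decision: fail to reject H₀

Answer: t = -1.0913, fail to reject H₀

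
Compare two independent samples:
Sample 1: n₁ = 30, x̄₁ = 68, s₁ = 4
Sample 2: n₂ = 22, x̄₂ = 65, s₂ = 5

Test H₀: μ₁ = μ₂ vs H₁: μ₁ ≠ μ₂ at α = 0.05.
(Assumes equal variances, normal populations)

Answer: t = 2.4031, reject H₀

Derivation:
Pooled variance: s²_p = [29×4² + 21×5²]/(50) = 19.7800
s_p = 4.4475
SE = s_p×√(1/n₁ + 1/n₂) = 4.4475×√(1/30 + 1/22) = 1.2484
t = (x̄₁ - x̄₂)/SE = (68 - 65)/1.2484 = 2.4031
df = 50, t-critical = ±2.009
Decision: reject H₀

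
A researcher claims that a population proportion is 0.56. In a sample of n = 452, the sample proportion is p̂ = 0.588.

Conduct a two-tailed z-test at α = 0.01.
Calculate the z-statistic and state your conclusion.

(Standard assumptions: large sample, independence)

H₀: p = 0.56, H₁: p ≠ 0.56
Standard error: SE = √(p₀(1-p₀)/n) = √(0.56×0.44/452) = 0.023348
z-statistic: z = (p̂ - p₀)/SE = (0.588 - 0.56)/0.023348 = 1.1992
Critical value: z_0.005 = ±2.576
p-value = 0.2305
Decision: fail to reject H₀ at α = 0.01

Answer: z = 1.1992, fail to reject H₀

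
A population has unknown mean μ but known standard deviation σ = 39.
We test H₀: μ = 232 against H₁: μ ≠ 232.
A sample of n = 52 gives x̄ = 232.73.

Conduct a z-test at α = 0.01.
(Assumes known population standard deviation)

Answer: z = 0.1350, fail to reject H₀

Derivation:
Standard error: SE = σ/√n = 39/√52 = 5.4083
z-statistic: z = (x̄ - μ₀)/SE = (232.73 - 232)/5.4083 = 0.1350
Critical value: ±2.576
p-value = 0.8926
Decision: fail to reject H₀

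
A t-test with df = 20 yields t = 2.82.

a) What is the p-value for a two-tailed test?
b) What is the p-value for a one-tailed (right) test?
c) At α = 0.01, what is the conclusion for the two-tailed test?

Using t-distribution with df = 20:
a) Two-tailed: p = 2×P(T > 2.82) = 0.0106
b) One-tailed: p = P(T > 2.82) = 0.0053
c) 0.0106 ≥ 0.01, fail to reject H₀

Answer: a) 0.0106, b) 0.0053, c) fail to reject H₀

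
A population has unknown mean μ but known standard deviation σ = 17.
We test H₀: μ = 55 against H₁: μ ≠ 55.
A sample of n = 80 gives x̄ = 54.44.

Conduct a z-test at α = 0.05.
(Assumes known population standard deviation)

Answer: z = -0.2946, fail to reject H₀

Derivation:
Standard error: SE = σ/√n = 17/√80 = 1.9007
z-statistic: z = (x̄ - μ₀)/SE = (54.44 - 55)/1.9007 = -0.2946
Critical value: ±1.960
p-value = 0.7683
Decision: fail to reject H₀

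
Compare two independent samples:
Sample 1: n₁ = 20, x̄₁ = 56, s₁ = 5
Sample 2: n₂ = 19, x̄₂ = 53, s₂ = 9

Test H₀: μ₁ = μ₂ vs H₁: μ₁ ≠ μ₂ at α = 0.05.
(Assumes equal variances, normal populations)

Pooled variance: s²_p = [19×5² + 18×9²]/(37) = 52.2432
s_p = 7.2279
SE = s_p×√(1/n₁ + 1/n₂) = 7.2279×√(1/20 + 1/19) = 2.3155
t = (x̄₁ - x̄₂)/SE = (56 - 53)/2.3155 = 1.2956
df = 37, t-critical = ±2.026
Decision: fail to reject H₀

Answer: t = 1.2956, fail to reject H₀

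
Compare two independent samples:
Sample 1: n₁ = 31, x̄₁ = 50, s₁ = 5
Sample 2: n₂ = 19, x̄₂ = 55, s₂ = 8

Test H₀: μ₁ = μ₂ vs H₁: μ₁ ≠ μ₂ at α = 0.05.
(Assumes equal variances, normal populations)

Pooled variance: s²_p = [30×5² + 18×8²]/(48) = 39.6250
s_p = 6.2948
SE = s_p×√(1/n₁ + 1/n₂) = 6.2948×√(1/31 + 1/19) = 1.8340
t = (x̄₁ - x̄₂)/SE = (50 - 55)/1.8340 = -2.7263
df = 48, t-critical = ±2.011
Decision: reject H₀

Answer: t = -2.7263, reject H₀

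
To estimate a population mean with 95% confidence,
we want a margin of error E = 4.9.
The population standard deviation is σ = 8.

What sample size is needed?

z_0.025 = 1.960
n = (z×σ/E)² = (1.960×8/4.9)²
n = 10.2400
Round up: n = 11

Answer: n = 11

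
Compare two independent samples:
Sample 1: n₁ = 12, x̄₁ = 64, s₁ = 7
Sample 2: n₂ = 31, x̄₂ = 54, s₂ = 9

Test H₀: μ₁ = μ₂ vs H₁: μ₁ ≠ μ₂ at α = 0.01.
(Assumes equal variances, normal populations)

Answer: t = 3.4564, reject H₀

Derivation:
Pooled variance: s²_p = [11×7² + 30×9²]/(41) = 72.4146
s_p = 8.5097
SE = s_p×√(1/n₁ + 1/n₂) = 8.5097×√(1/12 + 1/31) = 2.8932
t = (x̄₁ - x̄₂)/SE = (64 - 54)/2.8932 = 3.4564
df = 41, t-critical = ±2.701
Decision: reject H₀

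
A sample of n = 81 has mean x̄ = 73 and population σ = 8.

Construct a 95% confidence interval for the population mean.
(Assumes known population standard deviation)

Answer: (71.2578, 74.7422)

Derivation:
Confidence level: 95%, α = 0.05
z_0.025 = 1.960
SE = σ/√n = 8/√81 = 0.8889
Margin of error = 1.960 × 0.8889 = 1.7422
CI: x̄ ± margin = 73 ± 1.7422
CI: (71.2578, 74.7422)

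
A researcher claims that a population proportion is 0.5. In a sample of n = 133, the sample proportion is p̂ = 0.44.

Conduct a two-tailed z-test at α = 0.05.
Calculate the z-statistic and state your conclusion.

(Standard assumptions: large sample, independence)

Answer: z = -1.3839, fail to reject H₀

Derivation:
H₀: p = 0.5, H₁: p ≠ 0.5
Standard error: SE = √(p₀(1-p₀)/n) = √(0.5×0.5/133) = 0.043355
z-statistic: z = (p̂ - p₀)/SE = (0.44 - 0.5)/0.043355 = -1.3839
Critical value: z_0.025 = ±1.960
p-value = 0.1664
Decision: fail to reject H₀ at α = 0.05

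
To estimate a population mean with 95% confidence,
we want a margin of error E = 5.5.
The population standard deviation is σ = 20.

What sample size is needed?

Answer: n = 51

Derivation:
z_0.025 = 1.960
n = (z×σ/E)² = (1.960×20/5.5)²
n = 50.7980
Round up: n = 51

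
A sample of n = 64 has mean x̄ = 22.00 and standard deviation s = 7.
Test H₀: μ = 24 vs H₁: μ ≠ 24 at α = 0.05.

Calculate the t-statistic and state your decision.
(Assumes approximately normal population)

Answer: t = -2.2857, reject H₀

Derivation:
df = n - 1 = 63
SE = s/√n = 7/√64 = 0.8750
t = (x̄ - μ₀)/SE = (22.00 - 24)/0.8750 = -2.2857
Critical value: t_{0.025,63} = ±1.998
p-value ≈ 0.0256
Decision: reject H₀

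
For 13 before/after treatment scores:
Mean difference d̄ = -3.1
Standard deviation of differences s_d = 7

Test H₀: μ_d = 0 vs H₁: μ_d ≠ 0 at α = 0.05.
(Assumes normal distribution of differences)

df = n - 1 = 12
SE = s_d/√n = 7/√13 = 1.9415
t = d̄/SE = -3.1/1.9415 = -1.5967
Critical value: t_{0.025,12} = ±2.179
p-value ≈ 0.1363
Decision: fail to reject H₀

Answer: t = -1.5967, fail to reject H₀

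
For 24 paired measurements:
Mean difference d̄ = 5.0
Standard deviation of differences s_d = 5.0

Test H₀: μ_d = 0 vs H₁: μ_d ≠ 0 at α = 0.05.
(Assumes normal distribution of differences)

df = n - 1 = 23
SE = s_d/√n = 5.0/√24 = 1.0206
t = d̄/SE = 5.0/1.0206 = 4.8991
Critical value: t_{0.025,23} = ±2.069
p-value ≈ 0.0001
Decision: reject H₀

Answer: t = 4.8991, reject H₀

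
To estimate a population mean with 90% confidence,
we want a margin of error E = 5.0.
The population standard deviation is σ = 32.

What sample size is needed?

z_0.05 = 1.645
n = (z×σ/E)² = (1.645×32/5.0)²
n = 110.8388
Round up: n = 111

Answer: n = 111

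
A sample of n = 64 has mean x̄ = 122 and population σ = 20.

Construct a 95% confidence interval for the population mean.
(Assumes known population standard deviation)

Answer: (117.1000, 126.9000)

Derivation:
Confidence level: 95%, α = 0.05
z_0.025 = 1.960
SE = σ/√n = 20/√64 = 2.5000
Margin of error = 1.960 × 2.5000 = 4.9000
CI: x̄ ± margin = 122 ± 4.9000
CI: (117.1000, 126.9000)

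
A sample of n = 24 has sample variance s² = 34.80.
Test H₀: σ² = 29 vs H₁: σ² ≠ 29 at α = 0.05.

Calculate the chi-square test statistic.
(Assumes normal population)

df = n - 1 = 23
χ² = (n-1)s²/σ₀² = 23×34.80/29 = 27.6000
Critical values: χ²_{0.975,23} = 11.689, χ²_{0.025,23} = 38.076
Rejection region: χ² < 11.689 or χ² > 38.076
Decision: fail to reject H₀

Answer: χ² = 27.6000, fail to reject H₀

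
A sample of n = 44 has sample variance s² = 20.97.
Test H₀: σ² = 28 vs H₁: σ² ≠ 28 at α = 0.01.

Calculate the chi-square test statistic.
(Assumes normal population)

df = n - 1 = 43
χ² = (n-1)s²/σ₀² = 43×20.97/28 = 32.2039
Critical values: χ²_{0.995,43} = 22.859, χ²_{0.005,43} = 70.616
Rejection region: χ² < 22.859 or χ² > 70.616
Decision: fail to reject H₀

Answer: χ² = 32.2039, fail to reject H₀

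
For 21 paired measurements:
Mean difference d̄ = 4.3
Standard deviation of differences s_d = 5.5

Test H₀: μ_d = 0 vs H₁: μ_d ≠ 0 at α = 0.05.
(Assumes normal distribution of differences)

Answer: t = 3.5827, reject H₀

Derivation:
df = n - 1 = 20
SE = s_d/√n = 5.5/√21 = 1.2002
t = d̄/SE = 4.3/1.2002 = 3.5827
Critical value: t_{0.025,20} = ±2.086
p-value ≈ 0.0019
Decision: reject H₀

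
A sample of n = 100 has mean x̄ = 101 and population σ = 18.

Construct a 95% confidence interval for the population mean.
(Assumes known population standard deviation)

Answer: (97.4720, 104.5280)

Derivation:
Confidence level: 95%, α = 0.05
z_0.025 = 1.960
SE = σ/√n = 18/√100 = 1.8000
Margin of error = 1.960 × 1.8000 = 3.5280
CI: x̄ ± margin = 101 ± 3.5280
CI: (97.4720, 104.5280)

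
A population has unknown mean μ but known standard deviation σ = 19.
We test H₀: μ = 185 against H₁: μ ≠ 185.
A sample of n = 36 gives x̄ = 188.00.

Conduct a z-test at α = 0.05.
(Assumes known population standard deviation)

Answer: z = 0.9474, fail to reject H₀

Derivation:
Standard error: SE = σ/√n = 19/√36 = 3.1667
z-statistic: z = (x̄ - μ₀)/SE = (188.00 - 185)/3.1667 = 0.9474
Critical value: ±1.960
p-value = 0.3434
Decision: fail to reject H₀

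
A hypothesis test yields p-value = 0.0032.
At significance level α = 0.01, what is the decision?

Compare p-value to α:
0.0032 < 0.01
Decision: reject H₀

Answer: reject H₀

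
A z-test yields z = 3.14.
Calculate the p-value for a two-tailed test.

Answer: p-value ≈ 0.0017

Derivation:
For z = 3.14:
p = 2×P(Z > |3.14|) = 2×(1 - Φ(3.14)) = 0.0017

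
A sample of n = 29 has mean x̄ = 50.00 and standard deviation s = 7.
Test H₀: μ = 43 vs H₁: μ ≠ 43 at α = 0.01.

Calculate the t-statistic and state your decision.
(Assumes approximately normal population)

df = n - 1 = 28
SE = s/√n = 7/√29 = 1.2999
t = (x̄ - μ₀)/SE = (50.00 - 43)/1.2999 = 5.3850
Critical value: t_{0.005,28} = ±2.763
p-value < 0.0001
Decision: reject H₀

Answer: t = 5.3850, reject H₀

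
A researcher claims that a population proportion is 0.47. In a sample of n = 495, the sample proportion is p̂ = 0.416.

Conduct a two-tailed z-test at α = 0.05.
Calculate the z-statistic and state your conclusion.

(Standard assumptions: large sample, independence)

Answer: z = -2.4072, reject H₀

Derivation:
H₀: p = 0.47, H₁: p ≠ 0.47
Standard error: SE = √(p₀(1-p₀)/n) = √(0.47×0.53/495) = 0.022433
z-statistic: z = (p̂ - p₀)/SE = (0.416 - 0.47)/0.022433 = -2.4072
Critical value: z_0.025 = ±1.960
p-value = 0.0161
Decision: reject H₀ at α = 0.05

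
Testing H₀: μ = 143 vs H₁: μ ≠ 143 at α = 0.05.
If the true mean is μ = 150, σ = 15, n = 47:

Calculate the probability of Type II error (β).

SE = σ/√n = 15/√47 = 2.1880
Critical values: μ₀ ± z_0.025×SE = 143 ± 1.960×2.1880
Acceptance region: (138.7115, 147.2885)
Under H₁ (μ = 150): z_high = (147.2885 - 150)/2.1880 = -1.2393, z_low = (138.7115 - 150)/2.1880 = -5.1593
β = P(not reject | H₁) = Φ(-1.2393) - Φ(-5.1593) ≈ 0.1076

Answer: β ≈ 0.1076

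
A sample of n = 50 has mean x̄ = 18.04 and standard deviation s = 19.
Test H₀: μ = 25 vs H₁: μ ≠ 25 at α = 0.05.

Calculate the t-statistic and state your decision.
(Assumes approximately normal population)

df = n - 1 = 49
SE = s/√n = 19/√50 = 2.6870
t = (x̄ - μ₀)/SE = (18.04 - 25)/2.6870 = -2.5902
Critical value: t_{0.025,49} = ±2.010
p-value ≈ 0.0126
Decision: reject H₀

Answer: t = -2.5902, reject H₀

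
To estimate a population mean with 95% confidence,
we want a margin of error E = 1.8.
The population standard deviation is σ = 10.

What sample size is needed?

z_0.025 = 1.960
n = (z×σ/E)² = (1.960×10/1.8)²
n = 118.5679
Round up: n = 119

Answer: n = 119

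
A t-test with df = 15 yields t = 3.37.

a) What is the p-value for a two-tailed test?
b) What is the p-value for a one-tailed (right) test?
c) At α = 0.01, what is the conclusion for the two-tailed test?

Using t-distribution with df = 15:
a) Two-tailed: p = 2×P(T > 3.37) = 0.0042
b) One-tailed: p = P(T > 3.37) = 0.0021
c) 0.0042 < 0.01, reject H₀

Answer: a) 0.0042, b) 0.0021, c) reject H₀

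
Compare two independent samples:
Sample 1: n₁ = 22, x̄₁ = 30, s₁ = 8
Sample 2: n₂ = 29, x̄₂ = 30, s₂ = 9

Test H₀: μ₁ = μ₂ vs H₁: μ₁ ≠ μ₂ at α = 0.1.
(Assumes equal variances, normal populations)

Answer: t = 0.0000, fail to reject H₀

Derivation:
Pooled variance: s²_p = [21×8² + 28×9²]/(49) = 73.7143
s_p = 8.5857
SE = s_p×√(1/n₁ + 1/n₂) = 8.5857×√(1/22 + 1/29) = 2.4275
t = (x̄₁ - x̄₂)/SE = (30 - 30)/2.4275 = 0.0000
df = 49, t-critical = ±1.677
Decision: fail to reject H₀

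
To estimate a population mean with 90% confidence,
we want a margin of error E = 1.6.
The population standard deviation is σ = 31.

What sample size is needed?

z_0.05 = 1.645
n = (z×σ/E)² = (1.645×31/1.6)²
n = 1015.8164
Round up: n = 1016

Answer: n = 1016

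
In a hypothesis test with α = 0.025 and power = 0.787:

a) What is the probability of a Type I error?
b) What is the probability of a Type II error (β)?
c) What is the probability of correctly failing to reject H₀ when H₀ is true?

a) Type I error probability = α = 0.025
b) Power = P(reject H₀ | H₁ true) = 1 - β = 0.787, so Type II error probability = β = 1 - Power = 0.213
c) P(fail to reject H₀ | H₀ true) = 1 - α = 0.975

Answer: a) 0.025, b) 0.213, c) 0.975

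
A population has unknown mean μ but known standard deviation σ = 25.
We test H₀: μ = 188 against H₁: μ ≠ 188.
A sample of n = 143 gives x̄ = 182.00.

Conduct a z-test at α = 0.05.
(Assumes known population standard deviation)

Standard error: SE = σ/√n = 25/√143 = 2.0906
z-statistic: z = (x̄ - μ₀)/SE = (182.00 - 188)/2.0906 = -2.8700
Critical value: ±1.960
p-value = 0.0041
Decision: reject H₀

Answer: z = -2.8700, reject H₀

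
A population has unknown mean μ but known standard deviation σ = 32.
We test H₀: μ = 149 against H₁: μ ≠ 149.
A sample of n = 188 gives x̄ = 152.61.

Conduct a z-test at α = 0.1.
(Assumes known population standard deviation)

Answer: z = 1.5468, fail to reject H₀

Derivation:
Standard error: SE = σ/√n = 32/√188 = 2.3338
z-statistic: z = (x̄ - μ₀)/SE = (152.61 - 149)/2.3338 = 1.5468
Critical value: ±1.645
p-value = 0.1219
Decision: fail to reject H₀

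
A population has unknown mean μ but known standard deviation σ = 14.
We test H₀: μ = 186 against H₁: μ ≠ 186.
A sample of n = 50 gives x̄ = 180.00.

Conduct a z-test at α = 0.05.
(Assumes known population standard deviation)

Answer: z = -3.0305, reject H₀

Derivation:
Standard error: SE = σ/√n = 14/√50 = 1.9799
z-statistic: z = (x̄ - μ₀)/SE = (180.00 - 186)/1.9799 = -3.0305
Critical value: ±1.960
p-value = 0.0024
Decision: reject H₀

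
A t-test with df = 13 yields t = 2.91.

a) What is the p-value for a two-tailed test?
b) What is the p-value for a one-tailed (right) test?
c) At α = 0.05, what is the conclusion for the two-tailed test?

Answer: a) 0.0122, b) 0.0061, c) reject H₀

Derivation:
Using t-distribution with df = 13:
a) Two-tailed: p = 2×P(T > 2.91) = 0.0122
b) One-tailed: p = P(T > 2.91) = 0.0061
c) 0.0122 < 0.05, reject H₀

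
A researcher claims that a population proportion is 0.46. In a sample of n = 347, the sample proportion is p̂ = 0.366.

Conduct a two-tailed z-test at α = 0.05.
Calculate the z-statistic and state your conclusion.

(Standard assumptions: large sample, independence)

Answer: z = -3.5134, reject H₀

Derivation:
H₀: p = 0.46, H₁: p ≠ 0.46
Standard error: SE = √(p₀(1-p₀)/n) = √(0.46×0.54/347) = 0.026755
z-statistic: z = (p̂ - p₀)/SE = (0.366 - 0.46)/0.026755 = -3.5134
Critical value: z_0.025 = ±1.960
p-value = 0.0004
Decision: reject H₀ at α = 0.05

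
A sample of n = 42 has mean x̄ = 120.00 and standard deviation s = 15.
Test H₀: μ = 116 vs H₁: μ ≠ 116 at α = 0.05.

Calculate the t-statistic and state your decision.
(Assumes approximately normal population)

df = n - 1 = 41
SE = s/√n = 15/√42 = 2.3146
t = (x̄ - μ₀)/SE = (120.00 - 116)/2.3146 = 1.7282
Critical value: t_{0.025,41} = ±2.020
p-value ≈ 0.0915
Decision: fail to reject H₀

Answer: t = 1.7282, fail to reject H₀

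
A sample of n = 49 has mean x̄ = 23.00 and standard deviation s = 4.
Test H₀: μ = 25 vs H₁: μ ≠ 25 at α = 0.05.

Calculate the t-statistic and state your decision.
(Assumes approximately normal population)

Answer: t = -3.5002, reject H₀

Derivation:
df = n - 1 = 48
SE = s/√n = 4/√49 = 0.5714
t = (x̄ - μ₀)/SE = (23.00 - 25)/0.5714 = -3.5002
Critical value: t_{0.025,48} = ±2.011
p-value ≈ 0.0010
Decision: reject H₀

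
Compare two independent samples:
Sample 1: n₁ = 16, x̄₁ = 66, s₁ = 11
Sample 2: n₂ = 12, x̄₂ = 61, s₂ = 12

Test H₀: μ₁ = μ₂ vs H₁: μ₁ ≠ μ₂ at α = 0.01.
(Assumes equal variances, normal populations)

Pooled variance: s²_p = [15×11² + 11×12²]/(26) = 130.7308
s_p = 11.4338
SE = s_p×√(1/n₁ + 1/n₂) = 11.4338×√(1/16 + 1/12) = 4.3664
t = (x̄₁ - x̄₂)/SE = (66 - 61)/4.3664 = 1.1451
df = 26, t-critical = ±2.779
Decision: fail to reject H₀

Answer: t = 1.1451, fail to reject H₀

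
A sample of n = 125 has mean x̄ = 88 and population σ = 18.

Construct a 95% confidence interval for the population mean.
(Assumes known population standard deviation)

Confidence level: 95%, α = 0.05
z_0.025 = 1.960
SE = σ/√n = 18/√125 = 1.6100
Margin of error = 1.960 × 1.6100 = 3.1556
CI: x̄ ± margin = 88 ± 3.1556
CI: (84.8444, 91.1556)

Answer: (84.8444, 91.1556)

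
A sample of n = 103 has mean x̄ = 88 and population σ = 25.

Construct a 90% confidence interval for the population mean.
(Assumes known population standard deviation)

Confidence level: 90%, α = 0.1
z_0.05 = 1.645
SE = σ/√n = 25/√103 = 2.4633
Margin of error = 1.645 × 2.4633 = 4.0521
CI: x̄ ± margin = 88 ± 4.0521
CI: (83.9479, 92.0521)

Answer: (83.9479, 92.0521)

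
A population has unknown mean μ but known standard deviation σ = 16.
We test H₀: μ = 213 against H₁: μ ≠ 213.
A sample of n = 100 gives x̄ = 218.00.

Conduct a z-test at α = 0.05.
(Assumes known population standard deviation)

Standard error: SE = σ/√n = 16/√100 = 1.6000
z-statistic: z = (x̄ - μ₀)/SE = (218.00 - 213)/1.6000 = 3.1250
Critical value: ±1.960
p-value = 0.0018
Decision: reject H₀

Answer: z = 3.1250, reject H₀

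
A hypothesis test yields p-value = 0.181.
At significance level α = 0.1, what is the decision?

Answer: fail to reject H₀

Derivation:
Compare p-value to α:
0.181 ≥ 0.1
Decision: fail to reject H₀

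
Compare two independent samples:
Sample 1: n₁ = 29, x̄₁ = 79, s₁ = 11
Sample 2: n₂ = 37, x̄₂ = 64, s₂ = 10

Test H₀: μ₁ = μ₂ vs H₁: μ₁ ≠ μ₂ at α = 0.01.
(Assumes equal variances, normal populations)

Answer: t = 5.7882, reject H₀

Derivation:
Pooled variance: s²_p = [28×11² + 36×10²]/(64) = 109.1875
s_p = 10.4493
SE = s_p×√(1/n₁ + 1/n₂) = 10.4493×√(1/29 + 1/37) = 2.5915
t = (x̄₁ - x̄₂)/SE = (79 - 64)/2.5915 = 5.7882
df = 64, t-critical = ±2.655
Decision: reject H₀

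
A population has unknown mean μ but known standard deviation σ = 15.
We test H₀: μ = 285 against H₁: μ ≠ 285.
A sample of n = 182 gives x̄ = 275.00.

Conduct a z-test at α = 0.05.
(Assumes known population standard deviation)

Standard error: SE = σ/√n = 15/√182 = 1.1119
z-statistic: z = (x̄ - μ₀)/SE = (275.00 - 285)/1.1119 = -8.9936
Critical value: ±1.960
p-value < 0.0001
Decision: reject H₀

Answer: z = -8.9936, reject H₀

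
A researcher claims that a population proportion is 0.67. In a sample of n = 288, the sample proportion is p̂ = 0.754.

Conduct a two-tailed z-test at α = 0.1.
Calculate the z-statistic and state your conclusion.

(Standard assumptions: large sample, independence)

Answer: z = 3.0316, reject H₀

Derivation:
H₀: p = 0.67, H₁: p ≠ 0.67
Standard error: SE = √(p₀(1-p₀)/n) = √(0.67×0.33/288) = 0.027708
z-statistic: z = (p̂ - p₀)/SE = (0.754 - 0.67)/0.027708 = 3.0316
Critical value: z_0.05 = ±1.645
p-value = 0.0024
Decision: reject H₀ at α = 0.1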